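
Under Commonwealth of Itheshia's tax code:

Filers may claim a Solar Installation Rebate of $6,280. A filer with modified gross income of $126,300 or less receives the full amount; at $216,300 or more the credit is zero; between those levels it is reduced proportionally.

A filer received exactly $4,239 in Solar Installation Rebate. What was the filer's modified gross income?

$155,550

$4,239 is 4,239/6,280 of the full $6,280, so 2,041/6,280 of the $90,000 range has been used: income = $126,300 + $90,000 × 2,041/6,280 = $155,550.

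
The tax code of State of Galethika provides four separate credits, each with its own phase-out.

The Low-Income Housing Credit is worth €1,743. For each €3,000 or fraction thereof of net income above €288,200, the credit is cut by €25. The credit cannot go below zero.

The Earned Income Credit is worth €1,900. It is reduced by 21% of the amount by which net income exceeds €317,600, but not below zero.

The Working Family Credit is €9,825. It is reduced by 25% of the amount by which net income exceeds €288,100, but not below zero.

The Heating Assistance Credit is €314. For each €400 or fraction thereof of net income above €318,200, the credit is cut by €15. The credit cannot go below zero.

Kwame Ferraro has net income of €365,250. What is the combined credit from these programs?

Low-Income Housing Credit: income exceeds €288,200 by €77,050, which is 26 full-or-partial €3,000 increments; reduction = 26 × €25 = €650, leaving €1,093.
Earned Income Credit: 21% of the €47,650 excess over €317,600 is €10,006.50 ≥ base, so the credit is €0.
Working Family Credit: 25% of the €77,150 excess over €288,100 is €19,287.50 ≥ base, so the credit is €0.
Heating Assistance Credit: income exceeds €318,200 by €47,050 → 118 increments × €15 = €1,770 ≥ base, so the credit is €0.
Total: €1,093 + €0 + €0 + €0 = €1,093.

€1,093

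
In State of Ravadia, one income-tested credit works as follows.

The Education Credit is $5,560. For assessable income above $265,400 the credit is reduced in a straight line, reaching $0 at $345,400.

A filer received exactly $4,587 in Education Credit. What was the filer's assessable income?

$279,400

$4,587 is 4,587/5,560 of the full $5,560, so 973/5,560 of the $80,000 range has been used: income = $265,400 + $80,000 × 973/5,560 = $279,400.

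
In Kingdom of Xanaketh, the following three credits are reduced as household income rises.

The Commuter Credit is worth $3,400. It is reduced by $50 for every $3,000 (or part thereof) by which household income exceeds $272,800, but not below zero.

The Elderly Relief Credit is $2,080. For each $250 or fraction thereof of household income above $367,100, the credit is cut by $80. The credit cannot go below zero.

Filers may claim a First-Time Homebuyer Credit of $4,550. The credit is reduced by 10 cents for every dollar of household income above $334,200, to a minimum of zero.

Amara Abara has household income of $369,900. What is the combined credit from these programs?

Commuter Credit: income exceeds $272,800 by $97,100, which is 33 full-or-partial $3,000 increments; reduction = 33 × $50 = $1,650, leaving $1,750.
Elderly Relief Credit: income exceeds $367,100 by $2,800, which is 12 full-or-partial $250 increments; reduction = 12 × $80 = $960, leaving $1,120.
First-Time Homebuyer Credit: 10% of the $35,700 excess over $334,200 is $3,570; credit = $4,550 − $3,570 = $980.
Total: $1,750 + $1,120 + $980 = $3,850.

$3,850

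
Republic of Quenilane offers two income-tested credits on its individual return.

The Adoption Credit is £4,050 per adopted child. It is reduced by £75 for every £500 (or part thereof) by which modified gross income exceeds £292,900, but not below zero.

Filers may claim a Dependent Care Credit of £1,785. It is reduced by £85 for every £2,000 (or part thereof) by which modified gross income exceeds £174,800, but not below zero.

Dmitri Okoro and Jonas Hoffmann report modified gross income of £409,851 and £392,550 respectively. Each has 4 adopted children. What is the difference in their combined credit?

Dmitri (£409,851): Adoption Credit: base = 4 × £4,050 = £16,200. income exceeds £292,900 by £116,951 → 234 increments × £75 = £17,550 ≥ base, so the credit is £0. Dependent Care Credit: income exceeds £174,800 by £235,051 → 118 increments × £85 = £10,030 ≥ base, so the credit is £0. total £0 + £0 = £0
Jonas (£392,550): Adoption Credit: base = 4 × £4,050 = £16,200. income exceeds £292,900 by £99,650, which is 200 full-or-partial £500 increments; reduction = 200 × £75 = £15,000, leaving £1,200. Dependent Care Credit: income exceeds £174,800 by £217,750 → 109 increments × £85 = £9,265 ≥ base, so the credit is £0. total £1,200 + £0 = £1,200
Difference: |£0 − £1,200| = £1,200.

£1,200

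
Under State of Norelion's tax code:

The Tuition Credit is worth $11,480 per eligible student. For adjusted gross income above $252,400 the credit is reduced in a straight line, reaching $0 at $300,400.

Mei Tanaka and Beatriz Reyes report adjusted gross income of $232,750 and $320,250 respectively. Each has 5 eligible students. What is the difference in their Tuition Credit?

Mei ($232,750): Tuition Credit: base = 5 × $11,480 = $57,400. $232,750 is at or below the $252,400 threshold, so the full $57,400 applies.
Beatriz ($320,250): Tuition Credit: base = 5 × $11,480 = $57,400. $320,250 is at or above $300,400, so the credit is $0.
Difference: |$57,400 − $0| = $57,400.

$57,400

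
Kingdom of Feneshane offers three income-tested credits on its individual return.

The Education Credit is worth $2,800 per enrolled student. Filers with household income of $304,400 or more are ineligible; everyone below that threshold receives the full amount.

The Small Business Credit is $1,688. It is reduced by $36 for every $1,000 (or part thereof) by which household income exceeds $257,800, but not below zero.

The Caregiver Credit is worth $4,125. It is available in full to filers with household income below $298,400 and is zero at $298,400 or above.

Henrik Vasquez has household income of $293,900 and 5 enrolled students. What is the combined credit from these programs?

$18,481

Education Credit: base = 5 × $2,800 = $14,000. $293,900 is below the $304,400 cutoff, so the full $14,000 applies.
Small Business Credit: income exceeds $257,800 by $36,100, which is 37 full-or-partial $1,000 increments; reduction = 37 × $36 = $1,332, leaving $356.
Caregiver Credit: $293,900 is below the $298,400 cutoff, so the full $4,125 applies.
Total: $14,000 + $356 + $4,125 = $18,481.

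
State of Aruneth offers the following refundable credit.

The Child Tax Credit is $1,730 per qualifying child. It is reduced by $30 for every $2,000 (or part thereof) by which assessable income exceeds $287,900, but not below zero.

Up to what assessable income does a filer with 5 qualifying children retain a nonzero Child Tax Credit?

$863,900

Full credit = 5 × $1,730 = $8,650.
After 288 increments the reduction is 288 × $30 = $8,640, leaving $10; one more increment wipes it out. Increment 288 ends at excess 288 × $2,000 = $576,000, so the highest qualifying income is $287,900 + $576,000 = $863,900.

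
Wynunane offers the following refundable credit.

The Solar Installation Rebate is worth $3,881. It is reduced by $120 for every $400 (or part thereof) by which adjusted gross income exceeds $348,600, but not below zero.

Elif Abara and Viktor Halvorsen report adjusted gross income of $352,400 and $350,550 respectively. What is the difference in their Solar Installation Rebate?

$600

Elif ($352,400): Solar Installation Rebate: income exceeds $348,600 by $3,800, which is 10 full-or-partial $400 increments; reduction = 10 × $120 = $1,200, leaving $2,681.
Viktor ($350,550): Solar Installation Rebate: income exceeds $348,600 by $1,950, which is 5 full-or-partial $400 increments; reduction = 5 × $120 = $600, leaving $3,281.
Difference: |$2,681 − $3,281| = $600.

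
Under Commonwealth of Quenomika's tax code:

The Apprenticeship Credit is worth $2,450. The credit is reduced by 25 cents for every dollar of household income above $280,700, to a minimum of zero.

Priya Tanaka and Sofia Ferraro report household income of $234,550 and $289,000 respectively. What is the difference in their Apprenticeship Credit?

$2,075

Priya ($234,550): Apprenticeship Credit: $234,550 is at or below the $280,700 threshold, so the full $2,450 applies.
Sofia ($289,000): Apprenticeship Credit: 25% of the $8,300 excess over $280,700 is $2,075; credit = $2,450 − $2,075 = $375.
Difference: |$2,450 − $375| = $2,075.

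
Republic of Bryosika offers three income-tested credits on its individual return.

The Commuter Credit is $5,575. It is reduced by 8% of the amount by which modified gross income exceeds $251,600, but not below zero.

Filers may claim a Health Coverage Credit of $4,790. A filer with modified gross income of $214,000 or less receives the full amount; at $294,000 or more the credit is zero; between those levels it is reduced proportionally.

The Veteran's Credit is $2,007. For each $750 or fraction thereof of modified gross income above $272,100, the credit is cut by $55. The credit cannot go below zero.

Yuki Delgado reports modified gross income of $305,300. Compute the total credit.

Commuter Credit: 8% of the $53,700 excess over $251,600 is $4,296; credit = $5,575 − $4,296 = $1,279.
Health Coverage Credit: $305,300 is at or above $294,000, so the credit is $0.
Veteran's Credit: income exceeds $272,100 by $33,200 → 45 increments × $55 = $2,475 ≥ base, so the credit is $0.
Total: $1,279 + $0 + $0 = $1,279.

$1,279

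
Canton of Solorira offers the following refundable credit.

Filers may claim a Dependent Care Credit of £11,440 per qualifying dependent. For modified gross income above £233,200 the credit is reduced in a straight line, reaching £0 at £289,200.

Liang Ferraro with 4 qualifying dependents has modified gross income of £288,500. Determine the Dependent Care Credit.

Dependent Care Credit: base = 4 × £11,440 = £45,760. £288,500 is £55,300 into a £56,000 phase-out range, leaving 700/56,000 of the credit: £45,760 × 700/56,000 = £572.

£572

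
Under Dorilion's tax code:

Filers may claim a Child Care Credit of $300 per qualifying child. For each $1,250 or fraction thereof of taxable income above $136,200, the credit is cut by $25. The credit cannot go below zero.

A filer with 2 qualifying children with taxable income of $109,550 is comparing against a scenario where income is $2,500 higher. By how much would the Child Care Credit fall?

At $109,550 — base = 2 × $300 = $600. $109,550 is at or below the $136,200 threshold, so the full $600 applies.
At $112,050 — base = 2 × $300 = $600. $112,050 is at or below the $136,200 threshold, so the full $600 applies.
Lost: $600 − $600 = $0.

$0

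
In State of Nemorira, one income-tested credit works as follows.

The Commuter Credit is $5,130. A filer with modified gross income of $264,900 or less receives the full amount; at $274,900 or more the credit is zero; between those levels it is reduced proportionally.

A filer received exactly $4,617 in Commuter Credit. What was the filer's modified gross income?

$265,900

$4,617 is 4,617/5,130 of the full $5,130, so 513/5,130 of the $10,000 range has been used: income = $264,900 + $10,000 × 513/5,130 = $265,900.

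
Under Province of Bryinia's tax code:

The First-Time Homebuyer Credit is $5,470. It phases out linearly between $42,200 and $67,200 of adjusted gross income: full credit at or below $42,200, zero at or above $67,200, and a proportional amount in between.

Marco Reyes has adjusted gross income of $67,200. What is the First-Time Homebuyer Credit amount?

$0

First-Time Homebuyer Credit: $67,200 is at or above $67,200, so the credit is $0.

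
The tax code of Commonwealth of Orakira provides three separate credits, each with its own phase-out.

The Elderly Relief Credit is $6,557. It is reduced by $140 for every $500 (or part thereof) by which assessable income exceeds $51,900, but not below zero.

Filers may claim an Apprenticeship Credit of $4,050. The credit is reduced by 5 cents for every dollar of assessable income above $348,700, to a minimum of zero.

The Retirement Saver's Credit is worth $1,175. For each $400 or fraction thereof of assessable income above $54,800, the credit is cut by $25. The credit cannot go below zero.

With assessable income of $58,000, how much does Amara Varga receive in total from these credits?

$9,762

Elderly Relief Credit: income exceeds $51,900 by $6,100, which is 13 full-or-partial $500 increments; reduction = 13 × $140 = $1,820, leaving $4,737.
Apprenticeship Credit: $58,000 is at or below the $348,700 threshold, so the full $4,050 applies.
Retirement Saver's Credit: income exceeds $54,800 by $3,200, which is 8 full-or-partial $400 increments; reduction = 8 × $25 = $200, leaving $975.
Total: $4,737 + $4,050 + $975 = $9,762.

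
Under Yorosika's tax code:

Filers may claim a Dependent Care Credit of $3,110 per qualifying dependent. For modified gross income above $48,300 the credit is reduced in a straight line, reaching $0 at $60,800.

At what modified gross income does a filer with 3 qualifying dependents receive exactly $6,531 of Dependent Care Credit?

$52,050

Full credit = 3 × $3,110 = $9,330.
$6,531 is 6,531/9,330 of the full $9,330, so 2,799/9,330 of the $12,500 range has been used: income = $48,300 + $12,500 × 2,799/9,330 = $52,050.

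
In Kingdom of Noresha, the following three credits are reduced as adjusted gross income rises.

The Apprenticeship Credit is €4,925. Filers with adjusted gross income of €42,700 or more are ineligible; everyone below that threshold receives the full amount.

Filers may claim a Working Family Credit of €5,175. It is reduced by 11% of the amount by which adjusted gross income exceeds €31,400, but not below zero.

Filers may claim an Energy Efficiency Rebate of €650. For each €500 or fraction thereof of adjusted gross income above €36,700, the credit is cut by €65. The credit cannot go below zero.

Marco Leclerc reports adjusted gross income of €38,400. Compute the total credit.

Apprenticeship Credit: €38,400 is below the €42,700 cutoff, so the full €4,925 applies.
Working Family Credit: 11% of the €7,000 excess over €31,400 is €770; credit = €5,175 − €770 = €4,405.
Energy Efficiency Rebate: income exceeds €36,700 by €1,700, which is 4 full-or-partial €500 increments; reduction = 4 × €65 = €260, leaving €390.
Total: €4,925 + €4,405 + €390 = €9,720.

€9,720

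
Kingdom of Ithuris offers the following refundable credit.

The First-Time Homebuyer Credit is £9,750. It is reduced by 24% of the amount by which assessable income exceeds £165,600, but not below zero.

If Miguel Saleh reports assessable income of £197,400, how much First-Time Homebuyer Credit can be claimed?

£2,118

First-Time Homebuyer Credit: 24% of the £31,800 excess over £165,600 is £7,632; credit = £9,750 − £7,632 = £2,118.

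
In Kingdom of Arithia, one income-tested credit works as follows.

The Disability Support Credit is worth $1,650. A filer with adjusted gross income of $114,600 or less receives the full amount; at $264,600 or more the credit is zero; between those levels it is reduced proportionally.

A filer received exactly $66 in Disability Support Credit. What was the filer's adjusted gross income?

$258,600

$66 is 66/1,650 of the full $1,650, so 1,584/1,650 of the $150,000 range has been used: income = $114,600 + $150,000 × 1,584/1,650 = $258,600.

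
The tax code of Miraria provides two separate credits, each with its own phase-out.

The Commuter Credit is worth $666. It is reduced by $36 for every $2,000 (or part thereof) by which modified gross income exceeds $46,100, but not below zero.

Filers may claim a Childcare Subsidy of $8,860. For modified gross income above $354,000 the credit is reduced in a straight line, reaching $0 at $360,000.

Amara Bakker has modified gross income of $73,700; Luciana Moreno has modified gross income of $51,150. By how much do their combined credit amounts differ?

Amara ($73,700): Commuter Credit: income exceeds $46,100 by $27,600, which is 14 full-or-partial $2,000 increments; reduction = 14 × $36 = $504, leaving $162. Childcare Subsidy: $73,700 is at or below the $354,000 threshold, so the full $8,860 applies. total $162 + $8,860 = $9,022
Luciana ($51,150): Commuter Credit: income exceeds $46,100 by $5,050, which is 3 full-or-partial $2,000 increments; reduction = 3 × $36 = $108, leaving $558. Childcare Subsidy: $51,150 is at or below the $354,000 threshold, so the full $8,860 applies. total $558 + $8,860 = $9,418
Difference: |$9,022 − $9,418| = $396.

$396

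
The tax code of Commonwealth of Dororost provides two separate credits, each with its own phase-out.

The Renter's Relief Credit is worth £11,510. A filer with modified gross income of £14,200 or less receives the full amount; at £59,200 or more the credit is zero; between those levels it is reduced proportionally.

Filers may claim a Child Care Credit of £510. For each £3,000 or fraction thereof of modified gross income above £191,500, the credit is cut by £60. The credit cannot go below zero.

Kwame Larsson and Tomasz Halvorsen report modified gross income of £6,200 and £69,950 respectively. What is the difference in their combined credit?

£11,510

Kwame (£6,200): Renter's Relief Credit: £6,200 is at or below the £14,200 threshold, so the full £11,510 applies. Child Care Credit: £6,200 is at or below the £191,500 threshold, so the full £510 applies. total £11,510 + £510 = £12,020
Tomasz (£69,950): Renter's Relief Credit: £69,950 is at or above £59,200, so the credit is £0. Child Care Credit: £69,950 is at or below the £191,500 threshold, so the full £510 applies. total £0 + £510 = £510
Difference: |£12,020 − £510| = £11,510.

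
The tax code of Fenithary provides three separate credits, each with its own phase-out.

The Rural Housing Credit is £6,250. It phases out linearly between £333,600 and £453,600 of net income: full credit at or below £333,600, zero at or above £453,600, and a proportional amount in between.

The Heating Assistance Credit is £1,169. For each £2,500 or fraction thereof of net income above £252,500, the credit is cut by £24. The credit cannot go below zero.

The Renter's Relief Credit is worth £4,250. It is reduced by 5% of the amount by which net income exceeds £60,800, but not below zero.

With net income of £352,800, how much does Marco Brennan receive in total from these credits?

Rural Housing Credit: £352,800 is £19,200 into a £120,000 phase-out range, leaving 100,800/120,000 of the credit: £6,250 × 100,800/120,000 = £5,250.
Heating Assistance Credit: income exceeds £252,500 by £100,300, which is 41 full-or-partial £2,500 increments; reduction = 41 × £24 = £984, leaving £185.
Renter's Relief Credit: 5% of the £292,000 excess over £60,800 is £14,600 ≥ base, so the credit is £0.
Total: £5,250 + £185 + £0 = £5,435.

£5,435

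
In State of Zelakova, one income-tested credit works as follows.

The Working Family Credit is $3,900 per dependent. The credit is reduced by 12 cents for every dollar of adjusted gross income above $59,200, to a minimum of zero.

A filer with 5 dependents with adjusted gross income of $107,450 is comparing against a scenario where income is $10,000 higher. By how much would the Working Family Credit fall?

At $107,450 — base = 5 × $3,900 = $19,500. 12% of the $48,250 excess over $59,200 is $5,790; credit = $19,500 − $5,790 = $13,710.
At $117,450 — base = 5 × $3,900 = $19,500. 12% of the $58,250 excess over $59,200 is $6,990; credit = $19,500 − $6,990 = $12,510.
Lost: $13,710 − $12,510 = $1,200.

$1,200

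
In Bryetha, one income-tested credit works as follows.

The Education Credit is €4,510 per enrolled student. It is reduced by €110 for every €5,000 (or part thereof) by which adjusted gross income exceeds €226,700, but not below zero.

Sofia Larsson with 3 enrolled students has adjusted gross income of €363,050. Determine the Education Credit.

€10,450

Education Credit: base = 3 × €4,510 = €13,530. income exceeds €226,700 by €136,350, which is 28 full-or-partial €5,000 increments; reduction = 28 × €110 = €3,080, leaving €10,450.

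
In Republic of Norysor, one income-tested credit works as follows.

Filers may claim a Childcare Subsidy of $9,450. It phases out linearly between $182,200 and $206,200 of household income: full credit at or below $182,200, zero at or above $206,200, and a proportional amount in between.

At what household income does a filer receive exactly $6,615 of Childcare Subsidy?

$189,400

$6,615 is 6,615/9,450 of the full $9,450, so 2,835/9,450 of the $24,000 range has been used: income = $182,200 + $24,000 × 2,835/9,450 = $189,400.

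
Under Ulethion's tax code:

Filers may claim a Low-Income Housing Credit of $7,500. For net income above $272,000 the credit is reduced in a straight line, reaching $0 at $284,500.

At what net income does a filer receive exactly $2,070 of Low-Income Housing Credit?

$2,070 is 2,070/7,500 of the full $7,500, so 5,430/7,500 of the $12,500 range has been used: income = $272,000 + $12,500 × 5,430/7,500 = $281,050.

$281,050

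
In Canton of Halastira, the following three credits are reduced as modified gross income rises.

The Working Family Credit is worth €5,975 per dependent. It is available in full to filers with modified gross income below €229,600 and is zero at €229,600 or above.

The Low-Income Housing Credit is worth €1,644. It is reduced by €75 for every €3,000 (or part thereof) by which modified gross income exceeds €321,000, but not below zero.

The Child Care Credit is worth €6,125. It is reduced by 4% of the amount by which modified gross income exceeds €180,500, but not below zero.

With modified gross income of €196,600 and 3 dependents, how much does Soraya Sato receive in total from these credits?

€25,050

Working Family Credit: base = 3 × €5,975 = €17,925. €196,600 is below the €229,600 cutoff, so the full €17,925 applies.
Low-Income Housing Credit: €196,600 is at or below the €321,000 threshold, so the full €1,644 applies.
Child Care Credit: 4% of the €16,100 excess over €180,500 is €644; credit = €6,125 − €644 = €5,481.
Total: €17,925 + €1,644 + €5,481 = €25,050.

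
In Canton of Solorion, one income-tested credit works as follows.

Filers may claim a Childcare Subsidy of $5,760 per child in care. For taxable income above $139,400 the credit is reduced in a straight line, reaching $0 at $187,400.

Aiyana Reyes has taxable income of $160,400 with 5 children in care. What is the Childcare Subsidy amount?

Childcare Subsidy: base = 5 × $5,760 = $28,800. $160,400 is $21,000 into a $48,000 phase-out range, leaving 27,000/48,000 of the credit: $28,800 × 27,000/48,000 = $16,200.

$16,200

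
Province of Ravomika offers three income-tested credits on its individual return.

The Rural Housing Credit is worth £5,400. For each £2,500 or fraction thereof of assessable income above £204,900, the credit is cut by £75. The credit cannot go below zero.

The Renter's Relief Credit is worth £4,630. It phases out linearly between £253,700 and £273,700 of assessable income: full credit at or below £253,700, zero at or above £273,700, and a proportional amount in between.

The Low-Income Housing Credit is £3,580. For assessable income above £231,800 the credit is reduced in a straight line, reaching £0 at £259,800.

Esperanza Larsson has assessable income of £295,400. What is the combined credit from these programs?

Rural Housing Credit: income exceeds £204,900 by £90,500, which is 37 full-or-partial £2,500 increments; reduction = 37 × £75 = £2,775, leaving £2,625.
Renter's Relief Credit: £295,400 is at or above £273,700, so the credit is £0.
Low-Income Housing Credit: £295,400 is at or above £259,800, so the credit is £0.
Total: £2,625 + £0 + £0 = £2,625.

£2,625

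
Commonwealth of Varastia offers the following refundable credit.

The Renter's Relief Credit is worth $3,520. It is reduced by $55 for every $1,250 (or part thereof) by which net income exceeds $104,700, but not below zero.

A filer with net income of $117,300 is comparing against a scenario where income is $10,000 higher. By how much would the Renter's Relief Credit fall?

At $117,300 — income exceeds $104,700 by $12,600, which is 11 full-or-partial $1,250 increments; reduction = 11 × $55 = $605, leaving $2,915.
At $127,300 — income exceeds $104,700 by $22,600, which is 19 full-or-partial $1,250 increments; reduction = 19 × $55 = $1,045, leaving $2,475.
Lost: $2,915 − $2,475 = $440.

$440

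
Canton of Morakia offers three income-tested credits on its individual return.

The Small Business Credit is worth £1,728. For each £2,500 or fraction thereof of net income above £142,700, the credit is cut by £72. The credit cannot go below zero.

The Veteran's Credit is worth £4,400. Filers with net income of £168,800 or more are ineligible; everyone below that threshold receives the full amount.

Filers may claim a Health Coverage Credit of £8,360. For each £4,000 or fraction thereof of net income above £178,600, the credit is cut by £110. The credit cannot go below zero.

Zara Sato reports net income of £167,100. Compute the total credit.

£13,768

Small Business Credit: income exceeds £142,700 by £24,400, which is 10 full-or-partial £2,500 increments; reduction = 10 × £72 = £720, leaving £1,008.
Veteran's Credit: £167,100 is below the £168,800 cutoff, so the full £4,400 applies.
Health Coverage Credit: £167,100 is at or below the £178,600 threshold, so the full £8,360 applies.
Total: £1,008 + £4,400 + £8,360 = £13,768.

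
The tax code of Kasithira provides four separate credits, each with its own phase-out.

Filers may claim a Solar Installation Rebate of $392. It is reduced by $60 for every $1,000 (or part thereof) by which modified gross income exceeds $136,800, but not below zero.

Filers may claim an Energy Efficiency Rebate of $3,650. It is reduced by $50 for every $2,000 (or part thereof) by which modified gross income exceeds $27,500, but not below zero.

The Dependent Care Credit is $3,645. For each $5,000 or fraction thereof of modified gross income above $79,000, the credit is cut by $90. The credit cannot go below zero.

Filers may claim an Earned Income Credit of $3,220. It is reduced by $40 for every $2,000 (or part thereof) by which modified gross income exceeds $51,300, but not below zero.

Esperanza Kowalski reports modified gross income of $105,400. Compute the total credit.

$7,297

Solar Installation Rebate: $105,400 is at or below the $136,800 threshold, so the full $392 applies.
Energy Efficiency Rebate: income exceeds $27,500 by $77,900, which is 39 full-or-partial $2,000 increments; reduction = 39 × $50 = $1,950, leaving $1,700.
Dependent Care Credit: income exceeds $79,000 by $26,400, which is 6 full-or-partial $5,000 increments; reduction = 6 × $90 = $540, leaving $3,105.
Earned Income Credit: income exceeds $51,300 by $54,100, which is 28 full-or-partial $2,000 increments; reduction = 28 × $40 = $1,120, leaving $2,100.
Total: $392 + $1,700 + $3,105 + $2,100 = $7,297.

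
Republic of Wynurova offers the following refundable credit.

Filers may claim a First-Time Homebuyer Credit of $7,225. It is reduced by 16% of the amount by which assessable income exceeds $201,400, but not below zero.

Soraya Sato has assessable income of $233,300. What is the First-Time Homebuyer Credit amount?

$2,121

First-Time Homebuyer Credit: 16% of the $31,900 excess over $201,400 is $5,104; credit = $7,225 − $5,104 = $2,121.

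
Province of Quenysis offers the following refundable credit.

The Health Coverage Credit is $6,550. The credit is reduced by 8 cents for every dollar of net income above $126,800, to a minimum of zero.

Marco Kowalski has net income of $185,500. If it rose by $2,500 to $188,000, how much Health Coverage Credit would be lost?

$200

At $185,500 — 8% of the $58,700 excess over $126,800 is $4,696; credit = $6,550 − $4,696 = $1,854.
At $188,000 — 8% of the $61,200 excess over $126,800 is $4,896; credit = $6,550 − $4,896 = $1,654.
Lost: $1,854 − $1,654 = $200.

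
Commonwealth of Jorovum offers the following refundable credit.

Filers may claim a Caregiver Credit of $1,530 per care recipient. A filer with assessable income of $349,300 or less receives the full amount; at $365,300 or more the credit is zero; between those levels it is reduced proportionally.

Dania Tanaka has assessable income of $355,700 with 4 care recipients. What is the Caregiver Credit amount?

$3,672

Caregiver Credit: base = 4 × $1,530 = $6,120. $355,700 is $6,400 into a $16,000 phase-out range, leaving 9,600/16,000 of the credit: $6,120 × 9,600/16,000 = $3,672.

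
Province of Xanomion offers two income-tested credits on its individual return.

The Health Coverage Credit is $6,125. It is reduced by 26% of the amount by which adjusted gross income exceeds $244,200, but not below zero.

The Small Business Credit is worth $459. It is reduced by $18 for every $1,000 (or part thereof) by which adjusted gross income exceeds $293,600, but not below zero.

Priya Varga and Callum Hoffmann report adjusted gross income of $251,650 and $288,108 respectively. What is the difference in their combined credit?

$4,188

Priya ($251,650): Health Coverage Credit: 26% of the $7,450 excess over $244,200 is $1,937; credit = $6,125 − $1,937 = $4,188. Small Business Credit: $251,650 is at or below the $293,600 threshold, so the full $459 applies. total $4,188 + $459 = $4,647
Callum ($288,108): Health Coverage Credit: 26% of the $43,908 excess over $244,200 is $11,416.08 ≥ base, so the credit is $0. Small Business Credit: $288,108 is at or below the $293,600 threshold, so the full $459 applies. total $0 + $459 = $459
Difference: |$4,647 − $459| = $4,188.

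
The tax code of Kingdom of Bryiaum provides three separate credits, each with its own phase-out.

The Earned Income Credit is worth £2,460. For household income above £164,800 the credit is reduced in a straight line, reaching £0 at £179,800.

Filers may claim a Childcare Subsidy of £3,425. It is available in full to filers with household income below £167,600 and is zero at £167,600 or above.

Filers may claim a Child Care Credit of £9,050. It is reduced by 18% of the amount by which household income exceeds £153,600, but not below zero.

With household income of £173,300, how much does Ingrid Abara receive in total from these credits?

Earned Income Credit: £173,300 is £8,500 into a £15,000 phase-out range, leaving 6,500/15,000 of the credit: £2,460 × 6,500/15,000 = £1,066.
Childcare Subsidy: £173,300 meets or exceeds the £167,600 cutoff, so the credit is £0.
Child Care Credit: 18% of the £19,700 excess over £153,600 is £3,546; credit = £9,050 − £3,546 = £5,504.
Total: £1,066 + £0 + £5,504 = £6,570.

£6,570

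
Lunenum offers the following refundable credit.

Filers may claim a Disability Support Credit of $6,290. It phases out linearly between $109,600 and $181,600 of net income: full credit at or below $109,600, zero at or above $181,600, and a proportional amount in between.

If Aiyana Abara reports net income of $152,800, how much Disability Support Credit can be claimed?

$2,516

Disability Support Credit: $152,800 is $43,200 into a $72,000 phase-out range, leaving 28,800/72,000 of the credit: $6,290 × 28,800/72,000 = $2,516.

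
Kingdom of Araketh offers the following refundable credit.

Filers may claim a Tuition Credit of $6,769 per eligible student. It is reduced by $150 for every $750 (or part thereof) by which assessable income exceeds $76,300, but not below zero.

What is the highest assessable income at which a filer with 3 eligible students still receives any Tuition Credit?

Full credit = 3 × $6,769 = $20,307.
After 135 increments the reduction is 135 × $150 = $20,250, leaving $57; one more increment wipes it out. Increment 135 ends at excess 135 × $750 = $101,250, so the highest qualifying income is $76,300 + $101,250 = $177,550.

$177,550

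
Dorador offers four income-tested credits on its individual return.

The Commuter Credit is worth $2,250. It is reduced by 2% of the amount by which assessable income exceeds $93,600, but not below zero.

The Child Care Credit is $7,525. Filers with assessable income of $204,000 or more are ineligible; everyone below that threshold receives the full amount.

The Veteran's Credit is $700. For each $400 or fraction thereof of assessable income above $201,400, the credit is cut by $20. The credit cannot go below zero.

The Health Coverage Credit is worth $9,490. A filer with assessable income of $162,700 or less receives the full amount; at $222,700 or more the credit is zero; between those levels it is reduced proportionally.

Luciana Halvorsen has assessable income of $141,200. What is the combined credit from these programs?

$19,013

Commuter Credit: 2% of the $47,600 excess over $93,600 is $952; credit = $2,250 − $952 = $1,298.
Child Care Credit: $141,200 is below the $204,000 cutoff, so the full $7,525 applies.
Veteran's Credit: $141,200 is at or below the $201,400 threshold, so the full $700 applies.
Health Coverage Credit: $141,200 is at or below the $162,700 threshold, so the full $9,490 applies.
Total: $1,298 + $7,525 + $700 + $9,490 = $19,013.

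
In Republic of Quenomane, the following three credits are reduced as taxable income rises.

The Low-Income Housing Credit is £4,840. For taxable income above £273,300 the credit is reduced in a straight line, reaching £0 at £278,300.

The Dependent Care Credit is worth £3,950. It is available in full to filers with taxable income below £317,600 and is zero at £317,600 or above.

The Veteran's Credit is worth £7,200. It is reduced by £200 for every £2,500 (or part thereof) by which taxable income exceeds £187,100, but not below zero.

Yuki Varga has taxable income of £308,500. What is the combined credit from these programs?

£3,950

Low-Income Housing Credit: £308,500 is at or above £278,300, so the credit is £0.
Dependent Care Credit: £308,500 is below the £317,600 cutoff, so the full £3,950 applies.
Veteran's Credit: income exceeds £187,100 by £121,400 → 49 increments × £200 = £9,800 ≥ base, so the credit is £0.
Total: £0 + £3,950 + £0 = £3,950.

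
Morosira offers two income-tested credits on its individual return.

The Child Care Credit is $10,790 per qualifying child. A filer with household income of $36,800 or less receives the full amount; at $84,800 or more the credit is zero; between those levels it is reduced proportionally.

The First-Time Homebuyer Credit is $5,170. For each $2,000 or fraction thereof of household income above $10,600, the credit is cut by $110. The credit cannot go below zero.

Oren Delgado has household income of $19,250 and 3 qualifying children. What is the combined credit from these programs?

$36,990

Child Care Credit: base = 3 × $10,790 = $32,370. $19,250 is at or below the $36,800 threshold, so the full $32,370 applies.
First-Time Homebuyer Credit: income exceeds $10,600 by $8,650, which is 5 full-or-partial $2,000 increments; reduction = 5 × $110 = $550, leaving $4,620.
Total: $32,370 + $4,620 = $36,990.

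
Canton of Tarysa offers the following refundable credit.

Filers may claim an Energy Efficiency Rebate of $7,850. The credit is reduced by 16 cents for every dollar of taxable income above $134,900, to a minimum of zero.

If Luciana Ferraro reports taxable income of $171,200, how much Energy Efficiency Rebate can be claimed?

$2,042

Energy Efficiency Rebate: 16% of the $36,300 excess over $134,900 is $5,808; credit = $7,850 − $5,808 = $2,042.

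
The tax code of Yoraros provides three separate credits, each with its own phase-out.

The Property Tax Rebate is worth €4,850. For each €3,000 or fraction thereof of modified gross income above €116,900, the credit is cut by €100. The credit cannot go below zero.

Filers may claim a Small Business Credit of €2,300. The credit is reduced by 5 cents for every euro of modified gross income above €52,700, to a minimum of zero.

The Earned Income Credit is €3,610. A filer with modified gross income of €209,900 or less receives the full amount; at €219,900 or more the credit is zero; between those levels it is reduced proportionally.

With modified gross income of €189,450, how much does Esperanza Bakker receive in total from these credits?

Property Tax Rebate: income exceeds €116,900 by €72,550, which is 25 full-or-partial €3,000 increments; reduction = 25 × €100 = €2,500, leaving €2,350.
Small Business Credit: 5% of the €136,750 excess over €52,700 is €6,837.50 ≥ base, so the credit is €0.
Earned Income Credit: €189,450 is at or below the €209,900 threshold, so the full €3,610 applies.
Total: €2,350 + €0 + €3,610 = €5,960.

€5,960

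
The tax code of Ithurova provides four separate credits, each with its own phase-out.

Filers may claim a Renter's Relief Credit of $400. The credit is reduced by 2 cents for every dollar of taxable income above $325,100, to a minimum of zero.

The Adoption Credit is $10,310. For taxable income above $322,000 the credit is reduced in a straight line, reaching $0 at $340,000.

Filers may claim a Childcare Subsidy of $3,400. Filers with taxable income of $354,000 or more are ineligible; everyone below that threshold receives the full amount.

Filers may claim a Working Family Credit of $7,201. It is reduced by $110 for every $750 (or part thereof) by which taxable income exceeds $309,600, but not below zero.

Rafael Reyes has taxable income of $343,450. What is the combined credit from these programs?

$5,574

Renter's Relief Credit: 2% of the $18,350 excess over $325,100 is $367; credit = $400 − $367 = $33.
Adoption Credit: $343,450 is at or above $340,000, so the credit is $0.
Childcare Subsidy: $343,450 is below the $354,000 cutoff, so the full $3,400 applies.
Working Family Credit: income exceeds $309,600 by $33,850, which is 46 full-or-partial $750 increments; reduction = 46 × $110 = $5,060, leaving $2,141.
Total: $33 + $0 + $3,400 + $2,141 = $5,574.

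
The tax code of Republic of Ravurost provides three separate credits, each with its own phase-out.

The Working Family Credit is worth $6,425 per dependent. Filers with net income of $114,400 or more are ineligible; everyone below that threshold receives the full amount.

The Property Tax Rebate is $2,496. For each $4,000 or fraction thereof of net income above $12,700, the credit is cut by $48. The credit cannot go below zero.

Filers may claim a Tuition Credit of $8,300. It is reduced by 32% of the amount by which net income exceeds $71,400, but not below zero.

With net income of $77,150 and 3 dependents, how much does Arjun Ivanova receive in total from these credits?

$27,415

Working Family Credit: base = 3 × $6,425 = $19,275. $77,150 is below the $114,400 cutoff, so the full $19,275 applies.
Property Tax Rebate: income exceeds $12,700 by $64,450, which is 17 full-or-partial $4,000 increments; reduction = 17 × $48 = $816, leaving $1,680.
Tuition Credit: 32% of the $5,750 excess over $71,400 is $1,840; credit = $8,300 − $1,840 = $6,460.
Total: $19,275 + $1,680 + $6,460 = $27,415.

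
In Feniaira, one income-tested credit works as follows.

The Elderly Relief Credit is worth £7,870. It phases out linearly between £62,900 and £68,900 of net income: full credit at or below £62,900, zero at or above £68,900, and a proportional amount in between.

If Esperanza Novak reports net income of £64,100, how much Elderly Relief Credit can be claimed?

Elderly Relief Credit: £64,100 is £1,200 into a £6,000 phase-out range, leaving 4,800/6,000 of the credit: £7,870 × 4,800/6,000 = £6,296.

£6,296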